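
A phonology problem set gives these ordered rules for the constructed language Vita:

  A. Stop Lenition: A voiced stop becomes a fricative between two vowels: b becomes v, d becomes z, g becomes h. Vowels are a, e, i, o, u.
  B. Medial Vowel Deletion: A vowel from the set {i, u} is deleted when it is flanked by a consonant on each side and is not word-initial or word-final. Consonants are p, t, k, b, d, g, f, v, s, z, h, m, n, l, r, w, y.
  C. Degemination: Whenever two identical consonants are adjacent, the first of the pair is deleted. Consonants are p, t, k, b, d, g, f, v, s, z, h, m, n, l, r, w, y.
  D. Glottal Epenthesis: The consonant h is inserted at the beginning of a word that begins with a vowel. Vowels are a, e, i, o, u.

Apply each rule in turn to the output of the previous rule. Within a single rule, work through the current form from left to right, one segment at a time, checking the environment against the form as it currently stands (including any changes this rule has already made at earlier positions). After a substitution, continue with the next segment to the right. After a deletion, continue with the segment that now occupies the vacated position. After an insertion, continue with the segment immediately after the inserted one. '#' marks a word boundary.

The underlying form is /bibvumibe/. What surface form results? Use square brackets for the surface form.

[bvmve]

A Stop Lenition: [bibvumibe] → [bibvumive]
B Medial Vowel Deletion: [bibvumive] → [bbvmve]
C Degemination: [bbvmve] → [bvmve]
D Glottal Epenthesis: no change — [bvmve]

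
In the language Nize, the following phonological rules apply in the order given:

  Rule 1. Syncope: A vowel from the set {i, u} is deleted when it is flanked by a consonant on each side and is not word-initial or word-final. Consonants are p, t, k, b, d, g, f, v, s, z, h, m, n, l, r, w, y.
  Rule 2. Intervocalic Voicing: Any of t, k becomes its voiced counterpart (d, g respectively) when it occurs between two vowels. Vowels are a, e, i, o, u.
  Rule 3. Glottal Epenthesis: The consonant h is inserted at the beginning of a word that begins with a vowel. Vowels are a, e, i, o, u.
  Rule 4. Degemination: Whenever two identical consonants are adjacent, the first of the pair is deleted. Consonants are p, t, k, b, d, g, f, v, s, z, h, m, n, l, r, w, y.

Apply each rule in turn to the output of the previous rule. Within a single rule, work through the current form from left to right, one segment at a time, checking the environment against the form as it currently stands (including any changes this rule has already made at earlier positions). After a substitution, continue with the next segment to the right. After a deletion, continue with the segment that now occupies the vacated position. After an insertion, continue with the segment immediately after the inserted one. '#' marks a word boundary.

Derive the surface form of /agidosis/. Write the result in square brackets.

Rule 1 Syncope: [agidosis] → [agdoss]
Rule 2 Intervocalic Voicing: no change — [agdoss]
Rule 3 Glottal Epenthesis: [agdoss] → [hagdoss]
Rule 4 Degemination: [hagdoss] → [hagdos]

[hagdos]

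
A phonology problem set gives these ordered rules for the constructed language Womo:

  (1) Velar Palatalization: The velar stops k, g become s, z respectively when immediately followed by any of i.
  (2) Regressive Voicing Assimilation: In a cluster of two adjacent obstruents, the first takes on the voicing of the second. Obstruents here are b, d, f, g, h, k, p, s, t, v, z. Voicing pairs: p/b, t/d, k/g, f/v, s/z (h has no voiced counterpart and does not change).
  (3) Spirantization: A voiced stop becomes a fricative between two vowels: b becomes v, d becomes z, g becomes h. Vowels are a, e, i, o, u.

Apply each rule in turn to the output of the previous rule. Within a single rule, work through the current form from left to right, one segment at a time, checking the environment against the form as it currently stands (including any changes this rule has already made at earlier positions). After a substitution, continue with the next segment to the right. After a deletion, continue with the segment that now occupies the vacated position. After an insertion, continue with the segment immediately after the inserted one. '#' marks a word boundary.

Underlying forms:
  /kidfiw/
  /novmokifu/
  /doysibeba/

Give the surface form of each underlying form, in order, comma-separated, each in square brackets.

[sitfiw], [novmosifu], [doysiveva]

/kidfiw/:
  (1) Velar Palatalization: [kidfiw] → [sidfiw]
  (2) Regressive Voicing Assimilation: [sidfiw] → [sitfiw]
  (3) Spirantization: no change — [sitfiw]
/novmokifu/:
  (1) Velar Palatalization: [novmokifu] → [novmosifu]
  (2) Regressive Voicing Assimilation: no change — [novmosifu]
  (3) Spirantization: no change — [novmosifu]
/doysibeba/:
  (1) Velar Palatalization: no change — [doysibeba]
  (2) Regressive Voicing Assimilation: no change — [doysibeba]
  (3) Spirantization: [doysibeba] → [doysiveva]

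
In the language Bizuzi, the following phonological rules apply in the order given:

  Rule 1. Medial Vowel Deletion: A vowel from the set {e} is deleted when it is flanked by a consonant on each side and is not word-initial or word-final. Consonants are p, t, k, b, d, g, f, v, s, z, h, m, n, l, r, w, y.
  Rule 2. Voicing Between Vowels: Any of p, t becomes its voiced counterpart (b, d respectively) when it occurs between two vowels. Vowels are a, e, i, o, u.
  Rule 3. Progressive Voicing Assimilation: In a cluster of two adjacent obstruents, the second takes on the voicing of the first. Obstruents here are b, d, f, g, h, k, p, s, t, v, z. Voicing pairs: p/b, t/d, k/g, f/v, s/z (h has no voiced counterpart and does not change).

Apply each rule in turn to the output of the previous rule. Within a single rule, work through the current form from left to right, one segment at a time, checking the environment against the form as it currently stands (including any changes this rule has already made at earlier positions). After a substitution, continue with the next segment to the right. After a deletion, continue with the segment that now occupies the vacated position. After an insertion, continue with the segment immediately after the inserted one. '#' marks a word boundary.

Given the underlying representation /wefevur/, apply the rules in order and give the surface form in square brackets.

[wffur]

Rule 1 Medial Vowel Deletion: [wefevur] → [wfvur]
Rule 2 Voicing Between Vowels: no change — [wfvur]
Rule 3 Progressive Voicing Assimilation: [wfvur] → [wffur]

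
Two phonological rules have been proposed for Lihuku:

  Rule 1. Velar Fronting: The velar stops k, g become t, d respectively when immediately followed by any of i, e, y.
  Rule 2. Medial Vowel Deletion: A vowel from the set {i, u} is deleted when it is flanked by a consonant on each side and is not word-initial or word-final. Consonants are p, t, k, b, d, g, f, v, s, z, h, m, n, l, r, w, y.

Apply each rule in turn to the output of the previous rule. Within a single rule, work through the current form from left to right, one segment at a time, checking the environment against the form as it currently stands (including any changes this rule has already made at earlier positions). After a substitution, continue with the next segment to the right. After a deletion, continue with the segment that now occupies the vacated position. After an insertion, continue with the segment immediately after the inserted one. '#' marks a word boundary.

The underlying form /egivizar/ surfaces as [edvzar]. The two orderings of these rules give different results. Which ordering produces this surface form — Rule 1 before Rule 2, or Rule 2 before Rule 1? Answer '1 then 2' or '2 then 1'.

Order 1 then 2:
  1 Velar Fronting: [egivizar] → [edivizar]
  2 Medial Vowel Deletion: [edivizar] → [edvzar]
  result: [edvzar]
Order 2 then 1:
  2 Medial Vowel Deletion: [egivizar] → [egvzar]
  1 Velar Fronting: no change — [egvzar]
  result: [egvzar]

1 then 2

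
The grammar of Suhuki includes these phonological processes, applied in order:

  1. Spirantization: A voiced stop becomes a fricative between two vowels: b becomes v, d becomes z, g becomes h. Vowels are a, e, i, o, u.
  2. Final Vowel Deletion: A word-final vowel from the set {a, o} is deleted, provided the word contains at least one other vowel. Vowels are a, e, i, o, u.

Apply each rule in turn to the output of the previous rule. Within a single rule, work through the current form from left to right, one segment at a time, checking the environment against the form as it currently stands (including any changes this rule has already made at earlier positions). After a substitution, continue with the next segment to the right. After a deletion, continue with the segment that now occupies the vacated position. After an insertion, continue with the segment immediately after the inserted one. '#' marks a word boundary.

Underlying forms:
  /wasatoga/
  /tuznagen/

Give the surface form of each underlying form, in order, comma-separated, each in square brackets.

/wasatoga/:
  1 Spirantization: [wasatoga] → [wasatoha]
  2 Final Vowel Deletion: [wasatoha] → [wasatoh]
/tuznagen/:
  1 Spirantization: [tuznagen] → [tuznahen]
  2 Final Vowel Deletion: no change — [tuznahen]

[wasatoh], [tuznahen]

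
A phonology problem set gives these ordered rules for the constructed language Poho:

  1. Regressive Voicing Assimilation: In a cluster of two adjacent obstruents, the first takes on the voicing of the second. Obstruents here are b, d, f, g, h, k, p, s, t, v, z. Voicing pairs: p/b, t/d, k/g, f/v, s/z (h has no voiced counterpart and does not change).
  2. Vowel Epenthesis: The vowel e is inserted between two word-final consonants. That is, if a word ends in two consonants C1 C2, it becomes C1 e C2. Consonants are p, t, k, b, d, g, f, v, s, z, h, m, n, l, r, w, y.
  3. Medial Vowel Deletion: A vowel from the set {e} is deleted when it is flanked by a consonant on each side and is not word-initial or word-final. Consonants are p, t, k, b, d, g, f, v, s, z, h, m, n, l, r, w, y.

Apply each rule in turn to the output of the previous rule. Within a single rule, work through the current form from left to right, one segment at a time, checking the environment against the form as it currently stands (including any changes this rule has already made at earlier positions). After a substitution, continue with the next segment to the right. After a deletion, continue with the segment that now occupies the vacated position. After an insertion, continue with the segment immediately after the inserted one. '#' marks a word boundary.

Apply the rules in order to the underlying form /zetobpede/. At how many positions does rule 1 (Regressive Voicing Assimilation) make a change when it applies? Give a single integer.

1

1 Regressive Voicing Assimilation: [zetobpede] → [zetoppede]
2 Vowel Epenthesis: no change — [zetoppede]
3 Medial Vowel Deletion: [zetoppede] → [ztoppde]
Rule 1 changed 1 position(s).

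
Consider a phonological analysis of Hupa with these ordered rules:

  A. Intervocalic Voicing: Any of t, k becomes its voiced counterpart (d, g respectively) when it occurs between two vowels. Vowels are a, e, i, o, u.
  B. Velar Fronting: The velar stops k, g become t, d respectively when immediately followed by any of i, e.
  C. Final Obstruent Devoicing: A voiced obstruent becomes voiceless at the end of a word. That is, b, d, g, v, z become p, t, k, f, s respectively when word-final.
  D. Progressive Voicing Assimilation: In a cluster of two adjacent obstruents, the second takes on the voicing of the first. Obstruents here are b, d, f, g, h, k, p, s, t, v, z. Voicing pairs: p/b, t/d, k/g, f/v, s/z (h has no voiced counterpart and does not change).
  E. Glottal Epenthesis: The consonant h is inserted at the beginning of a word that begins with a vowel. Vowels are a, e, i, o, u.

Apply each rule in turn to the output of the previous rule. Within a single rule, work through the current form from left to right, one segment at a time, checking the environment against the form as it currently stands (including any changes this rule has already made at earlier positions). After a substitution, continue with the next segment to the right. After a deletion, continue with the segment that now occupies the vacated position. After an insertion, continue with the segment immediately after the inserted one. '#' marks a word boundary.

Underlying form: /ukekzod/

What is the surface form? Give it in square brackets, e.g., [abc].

A Intervocalic Voicing: [ukekzod] → [ugekzod]
B Velar Fronting: [ugekzod] → [udekzod]
C Final Obstruent Devoicing: [udekzod] → [udekzot]
D Progressive Voicing Assimilation: [udekzot] → [udeksot]
E Glottal Epenthesis: [udeksot] → [hudeksot]

[hudeksot]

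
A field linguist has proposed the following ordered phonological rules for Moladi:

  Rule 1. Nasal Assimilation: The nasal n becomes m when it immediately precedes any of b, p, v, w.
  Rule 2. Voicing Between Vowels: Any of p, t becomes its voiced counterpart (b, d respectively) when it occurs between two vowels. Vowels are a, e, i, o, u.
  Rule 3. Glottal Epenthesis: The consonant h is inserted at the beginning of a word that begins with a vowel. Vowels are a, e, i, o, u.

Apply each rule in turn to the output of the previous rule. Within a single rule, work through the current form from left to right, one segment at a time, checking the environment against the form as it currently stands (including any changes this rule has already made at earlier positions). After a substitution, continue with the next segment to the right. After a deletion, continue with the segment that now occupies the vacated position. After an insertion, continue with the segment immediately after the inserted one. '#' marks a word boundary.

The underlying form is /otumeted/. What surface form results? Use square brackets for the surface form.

Rule 1 Nasal Assimilation: no change — [otumeted]
Rule 2 Voicing Between Vowels: [otumeted] → [odumeded]
Rule 3 Glottal Epenthesis: [odumeded] → [hodumeded]

[hodumeded]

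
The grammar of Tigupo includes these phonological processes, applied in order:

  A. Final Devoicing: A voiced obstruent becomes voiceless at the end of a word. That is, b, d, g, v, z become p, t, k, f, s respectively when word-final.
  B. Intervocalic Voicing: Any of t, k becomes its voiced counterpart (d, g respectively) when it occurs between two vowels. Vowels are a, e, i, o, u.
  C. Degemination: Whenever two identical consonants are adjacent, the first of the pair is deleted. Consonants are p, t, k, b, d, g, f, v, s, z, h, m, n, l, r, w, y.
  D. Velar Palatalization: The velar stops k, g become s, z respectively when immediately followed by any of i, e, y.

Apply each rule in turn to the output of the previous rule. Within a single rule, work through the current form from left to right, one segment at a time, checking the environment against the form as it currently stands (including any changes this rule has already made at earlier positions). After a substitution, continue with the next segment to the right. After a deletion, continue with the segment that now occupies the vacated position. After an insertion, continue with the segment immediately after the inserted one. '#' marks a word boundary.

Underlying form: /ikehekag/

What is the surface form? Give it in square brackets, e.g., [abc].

[izehegak]

A Final Devoicing: [ikehekag] → [ikehekak]
B Intervocalic Voicing: [ikehekak] → [igehegak]
C Degemination: no change — [igehegak]
D Velar Palatalization: [igehegak] → [izehegak]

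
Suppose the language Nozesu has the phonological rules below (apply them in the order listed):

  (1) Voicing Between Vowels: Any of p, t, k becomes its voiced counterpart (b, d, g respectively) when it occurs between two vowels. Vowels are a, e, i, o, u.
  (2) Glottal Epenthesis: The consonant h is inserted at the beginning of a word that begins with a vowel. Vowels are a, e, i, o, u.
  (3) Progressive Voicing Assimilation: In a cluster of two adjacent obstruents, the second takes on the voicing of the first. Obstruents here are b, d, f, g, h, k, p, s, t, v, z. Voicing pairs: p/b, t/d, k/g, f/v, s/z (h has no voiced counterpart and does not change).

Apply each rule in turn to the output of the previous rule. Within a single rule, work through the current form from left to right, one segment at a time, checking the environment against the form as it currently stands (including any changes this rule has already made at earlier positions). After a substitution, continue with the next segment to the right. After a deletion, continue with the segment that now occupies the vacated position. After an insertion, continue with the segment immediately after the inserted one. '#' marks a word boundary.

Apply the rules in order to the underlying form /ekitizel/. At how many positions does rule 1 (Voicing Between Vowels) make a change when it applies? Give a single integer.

2

(1) Voicing Between Vowels: [ekitizel] → [egidizel]
(2) Glottal Epenthesis: [egidizel] → [hegidizel]
(3) Progressive Voicing Assimilation: no change — [hegidizel]
Rule 1 changed 2 position(s).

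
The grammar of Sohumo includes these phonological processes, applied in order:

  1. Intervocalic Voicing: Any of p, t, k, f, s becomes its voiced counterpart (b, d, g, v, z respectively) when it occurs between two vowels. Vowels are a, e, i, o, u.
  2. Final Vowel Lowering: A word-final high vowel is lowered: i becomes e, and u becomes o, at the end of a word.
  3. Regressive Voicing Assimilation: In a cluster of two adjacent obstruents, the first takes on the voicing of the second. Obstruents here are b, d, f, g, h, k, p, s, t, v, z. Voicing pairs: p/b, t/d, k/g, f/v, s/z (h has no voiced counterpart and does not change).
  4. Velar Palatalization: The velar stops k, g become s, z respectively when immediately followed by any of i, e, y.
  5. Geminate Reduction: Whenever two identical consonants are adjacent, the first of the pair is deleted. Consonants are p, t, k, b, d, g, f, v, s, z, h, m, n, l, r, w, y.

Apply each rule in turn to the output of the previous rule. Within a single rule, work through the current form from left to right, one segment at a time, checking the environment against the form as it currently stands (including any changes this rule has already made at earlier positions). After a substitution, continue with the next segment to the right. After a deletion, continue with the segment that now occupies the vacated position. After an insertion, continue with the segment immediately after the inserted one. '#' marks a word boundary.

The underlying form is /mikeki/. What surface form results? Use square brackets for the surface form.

[mizeze]

1 Intervocalic Voicing: [mikeki] → [migegi]
2 Final Vowel Lowering: [migegi] → [migege]
3 Regressive Voicing Assimilation: no change — [migege]
4 Velar Palatalization: [migege] → [mizeze]
5 Geminate Reduction: no change — [mizeze]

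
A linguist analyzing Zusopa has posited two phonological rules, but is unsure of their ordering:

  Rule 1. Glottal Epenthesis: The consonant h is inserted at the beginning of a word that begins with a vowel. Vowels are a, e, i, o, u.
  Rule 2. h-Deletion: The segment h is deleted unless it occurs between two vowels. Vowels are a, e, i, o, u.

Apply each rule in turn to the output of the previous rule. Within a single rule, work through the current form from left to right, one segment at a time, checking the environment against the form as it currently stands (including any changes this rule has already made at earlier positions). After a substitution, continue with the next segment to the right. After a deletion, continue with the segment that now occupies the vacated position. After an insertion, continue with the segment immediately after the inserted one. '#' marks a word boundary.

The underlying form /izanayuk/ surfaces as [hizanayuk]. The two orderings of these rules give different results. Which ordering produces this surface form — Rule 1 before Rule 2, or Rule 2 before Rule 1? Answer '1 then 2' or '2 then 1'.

Order 1 then 2:
  1 Glottal Epenthesis: [izanayuk] → [hizanayuk]
  2 h-Deletion: [hizanayuk] → [izanayuk]
  result: [izanayuk]
Order 2 then 1:
  2 h-Deletion: no change — [izanayuk]
  1 Glottal Epenthesis: [izanayuk] → [hizanayuk]
  result: [hizanayuk]

2 then 1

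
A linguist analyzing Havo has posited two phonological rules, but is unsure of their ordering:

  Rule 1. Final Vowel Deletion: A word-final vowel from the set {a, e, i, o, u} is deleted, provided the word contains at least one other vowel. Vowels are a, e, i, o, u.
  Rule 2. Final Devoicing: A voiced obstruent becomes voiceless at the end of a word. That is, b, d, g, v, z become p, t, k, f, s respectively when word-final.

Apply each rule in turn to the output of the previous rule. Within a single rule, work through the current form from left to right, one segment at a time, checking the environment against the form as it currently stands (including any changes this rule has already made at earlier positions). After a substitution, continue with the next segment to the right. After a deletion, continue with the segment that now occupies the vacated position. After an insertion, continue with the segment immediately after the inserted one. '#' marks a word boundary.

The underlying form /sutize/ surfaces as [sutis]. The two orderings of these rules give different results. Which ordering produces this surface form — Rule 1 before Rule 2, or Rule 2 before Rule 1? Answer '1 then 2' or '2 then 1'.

Order 1 then 2:
  1 Final Vowel Deletion: [sutize] → [sutiz]
  2 Final Devoicing: [sutiz] → [sutis]
  result: [sutis]
Order 2 then 1:
  2 Final Devoicing: no change — [sutize]
  1 Final Vowel Deletion: [sutize] → [sutiz]
  result: [sutiz]

1 then 2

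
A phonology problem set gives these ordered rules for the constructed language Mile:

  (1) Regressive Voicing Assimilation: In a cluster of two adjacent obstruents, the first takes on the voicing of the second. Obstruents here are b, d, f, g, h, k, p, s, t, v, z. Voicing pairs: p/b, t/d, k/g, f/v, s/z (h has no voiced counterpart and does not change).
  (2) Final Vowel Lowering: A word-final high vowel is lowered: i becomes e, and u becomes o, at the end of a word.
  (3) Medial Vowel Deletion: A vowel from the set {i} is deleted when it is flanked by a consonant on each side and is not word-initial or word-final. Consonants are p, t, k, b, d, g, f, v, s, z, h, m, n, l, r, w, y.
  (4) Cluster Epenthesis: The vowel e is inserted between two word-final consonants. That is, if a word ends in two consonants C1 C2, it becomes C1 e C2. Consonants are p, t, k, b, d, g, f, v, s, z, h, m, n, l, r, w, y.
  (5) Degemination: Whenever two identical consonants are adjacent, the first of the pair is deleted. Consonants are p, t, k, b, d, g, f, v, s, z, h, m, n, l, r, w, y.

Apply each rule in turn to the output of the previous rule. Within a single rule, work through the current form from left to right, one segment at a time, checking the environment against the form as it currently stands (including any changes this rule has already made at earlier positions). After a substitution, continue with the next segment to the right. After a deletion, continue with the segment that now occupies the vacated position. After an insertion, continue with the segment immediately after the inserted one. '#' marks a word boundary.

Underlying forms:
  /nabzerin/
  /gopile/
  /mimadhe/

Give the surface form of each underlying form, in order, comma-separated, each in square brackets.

[nabzeren], [gople], [mathe]

/nabzerin/:
  (1) Regressive Voicing Assimilation: no change — [nabzerin]
  (2) Final Vowel Lowering: no change — [nabzerin]
  (3) Medial Vowel Deletion: [nabzerin] → [nabzern]
  (4) Cluster Epenthesis: [nabzern] → [nabzeren]
  (5) Degemination: no change — [nabzeren]
/gopile/:
  (1) Regressive Voicing Assimilation: no change — [gopile]
  (2) Final Vowel Lowering: no change — [gopile]
  (3) Medial Vowel Deletion: [gopile] → [gople]
  (4) Cluster Epenthesis: no change — [gople]
  (5) Degemination: no change — [gople]
/mimadhe/:
  (1) Regressive Voicing Assimilation: [mimadhe] → [mimathe]
  (2) Final Vowel Lowering: no change — [mimathe]
  (3) Medial Vowel Deletion: [mimathe] → [mmathe]
  (4) Cluster Epenthesis: no change — [mmathe]
  (5) Degemination: [mmathe] → [mathe]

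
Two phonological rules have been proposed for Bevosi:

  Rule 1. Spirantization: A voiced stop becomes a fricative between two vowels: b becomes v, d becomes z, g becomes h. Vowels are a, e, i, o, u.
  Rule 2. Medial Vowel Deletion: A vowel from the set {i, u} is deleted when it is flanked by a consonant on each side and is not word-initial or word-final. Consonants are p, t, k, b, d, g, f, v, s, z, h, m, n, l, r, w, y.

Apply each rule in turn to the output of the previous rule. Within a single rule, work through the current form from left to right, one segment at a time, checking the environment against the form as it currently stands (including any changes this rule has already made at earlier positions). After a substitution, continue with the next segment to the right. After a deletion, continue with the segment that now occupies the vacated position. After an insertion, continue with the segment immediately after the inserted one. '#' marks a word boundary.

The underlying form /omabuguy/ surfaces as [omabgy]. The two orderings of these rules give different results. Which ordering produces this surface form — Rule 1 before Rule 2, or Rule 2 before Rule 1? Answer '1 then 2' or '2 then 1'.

2 then 1

Order 1 then 2:
  1 Spirantization: [omabuguy] → [omavuhuy]
  2 Medial Vowel Deletion: [omavuhuy] → [omavhy]
  result: [omavhy]
Order 2 then 1:
  2 Medial Vowel Deletion: [omabuguy] → [omabgy]
  1 Spirantization: no change — [omabgy]
  result: [omabgy]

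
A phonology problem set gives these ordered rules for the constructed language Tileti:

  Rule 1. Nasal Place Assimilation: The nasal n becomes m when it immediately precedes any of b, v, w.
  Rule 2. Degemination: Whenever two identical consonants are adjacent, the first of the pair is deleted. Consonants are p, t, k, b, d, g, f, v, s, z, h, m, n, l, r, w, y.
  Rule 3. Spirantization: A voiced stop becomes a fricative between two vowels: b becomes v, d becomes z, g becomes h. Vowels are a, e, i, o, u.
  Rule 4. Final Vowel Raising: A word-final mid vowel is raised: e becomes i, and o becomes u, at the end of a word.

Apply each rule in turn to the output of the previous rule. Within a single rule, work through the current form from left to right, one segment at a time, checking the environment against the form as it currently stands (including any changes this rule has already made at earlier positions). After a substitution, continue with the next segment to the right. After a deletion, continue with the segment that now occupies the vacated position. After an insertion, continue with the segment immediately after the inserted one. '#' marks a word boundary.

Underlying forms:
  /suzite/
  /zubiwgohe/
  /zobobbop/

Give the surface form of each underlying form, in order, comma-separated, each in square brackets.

/suzite/:
  Rule 1 Nasal Place Assimilation: no change — [suzite]
  Rule 2 Degemination: no change — [suzite]
  Rule 3 Spirantization: no change — [suzite]
  Rule 4 Final Vowel Raising: [suzite] → [suziti]
/zubiwgohe/:
  Rule 1 Nasal Place Assimilation: no change — [zubiwgohe]
  Rule 2 Degemination: no change — [zubiwgohe]
  Rule 3 Spirantization: [zubiwgohe] → [zuviwgohe]
  Rule 4 Final Vowel Raising: [zuviwgohe] → [zuviwgohi]
/zobobbop/:
  Rule 1 Nasal Place Assimilation: no change — [zobobbop]
  Rule 2 Degemination: [zobobbop] → [zobobop]
  Rule 3 Spirantization: [zobobop] → [zovovop]
  Rule 4 Final Vowel Raising: no change — [zovovop]

[suziti], [zuviwgohi], [zovovop]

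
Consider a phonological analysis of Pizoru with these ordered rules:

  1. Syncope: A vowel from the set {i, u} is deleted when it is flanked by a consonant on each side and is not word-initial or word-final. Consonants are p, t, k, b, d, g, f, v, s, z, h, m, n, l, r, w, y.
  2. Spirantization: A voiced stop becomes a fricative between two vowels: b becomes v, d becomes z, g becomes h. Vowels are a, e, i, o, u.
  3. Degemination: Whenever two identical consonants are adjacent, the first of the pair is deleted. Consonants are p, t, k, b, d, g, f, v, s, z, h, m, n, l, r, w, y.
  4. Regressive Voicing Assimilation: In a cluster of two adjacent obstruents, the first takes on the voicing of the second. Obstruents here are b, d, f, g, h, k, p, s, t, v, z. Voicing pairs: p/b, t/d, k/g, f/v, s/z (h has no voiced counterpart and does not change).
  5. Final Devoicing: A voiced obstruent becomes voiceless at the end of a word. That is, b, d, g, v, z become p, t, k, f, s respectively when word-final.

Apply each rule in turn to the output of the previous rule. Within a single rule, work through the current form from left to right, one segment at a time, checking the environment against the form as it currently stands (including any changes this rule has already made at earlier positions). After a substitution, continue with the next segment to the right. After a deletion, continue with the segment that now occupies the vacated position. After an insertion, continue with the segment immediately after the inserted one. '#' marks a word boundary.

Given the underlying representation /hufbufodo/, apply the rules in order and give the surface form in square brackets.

[hvpfozo]

1 Syncope: [hufbufodo] → [hfbfodo]
2 Spirantization: [hfbfodo] → [hfbfozo]
3 Degemination: no change — [hfbfozo]
4 Regressive Voicing Assimilation: [hfbfozo] → [hvpfozo]
5 Final Devoicing: no change — [hvpfozo]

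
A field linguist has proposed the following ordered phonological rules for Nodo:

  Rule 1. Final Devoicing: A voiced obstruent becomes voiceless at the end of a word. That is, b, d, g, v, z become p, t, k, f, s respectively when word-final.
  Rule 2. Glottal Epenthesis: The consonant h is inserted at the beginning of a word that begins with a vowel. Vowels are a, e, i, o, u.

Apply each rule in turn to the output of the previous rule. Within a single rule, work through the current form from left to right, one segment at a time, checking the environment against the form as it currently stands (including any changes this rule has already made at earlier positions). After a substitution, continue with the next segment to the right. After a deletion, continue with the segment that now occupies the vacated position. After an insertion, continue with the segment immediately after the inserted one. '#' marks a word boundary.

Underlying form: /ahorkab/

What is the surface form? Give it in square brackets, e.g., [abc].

Rule 1 Final Devoicing: [ahorkab] → [ahorkap]
Rule 2 Glottal Epenthesis: [ahorkap] → [hahorkap]

[hahorkap]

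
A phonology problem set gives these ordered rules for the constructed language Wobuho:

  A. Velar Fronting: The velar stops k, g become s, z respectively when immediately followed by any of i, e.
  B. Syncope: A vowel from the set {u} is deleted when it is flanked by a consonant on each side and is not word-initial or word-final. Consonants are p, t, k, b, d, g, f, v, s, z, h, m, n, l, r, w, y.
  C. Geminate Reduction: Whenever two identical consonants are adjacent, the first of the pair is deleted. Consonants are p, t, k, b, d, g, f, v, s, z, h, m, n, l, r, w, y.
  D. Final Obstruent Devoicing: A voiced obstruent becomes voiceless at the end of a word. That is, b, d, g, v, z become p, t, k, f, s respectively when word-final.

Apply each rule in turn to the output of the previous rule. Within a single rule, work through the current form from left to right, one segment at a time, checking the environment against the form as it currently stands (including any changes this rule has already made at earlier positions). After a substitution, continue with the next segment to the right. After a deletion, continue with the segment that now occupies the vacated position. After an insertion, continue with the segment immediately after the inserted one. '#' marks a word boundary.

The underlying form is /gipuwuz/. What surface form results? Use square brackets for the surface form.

[zipws]

A Velar Fronting: [gipuwuz] → [zipuwuz]
B Syncope: [zipuwuz] → [zipwz]
C Geminate Reduction: no change — [zipwz]
D Final Obstruent Devoicing: [zipwz] → [zipws]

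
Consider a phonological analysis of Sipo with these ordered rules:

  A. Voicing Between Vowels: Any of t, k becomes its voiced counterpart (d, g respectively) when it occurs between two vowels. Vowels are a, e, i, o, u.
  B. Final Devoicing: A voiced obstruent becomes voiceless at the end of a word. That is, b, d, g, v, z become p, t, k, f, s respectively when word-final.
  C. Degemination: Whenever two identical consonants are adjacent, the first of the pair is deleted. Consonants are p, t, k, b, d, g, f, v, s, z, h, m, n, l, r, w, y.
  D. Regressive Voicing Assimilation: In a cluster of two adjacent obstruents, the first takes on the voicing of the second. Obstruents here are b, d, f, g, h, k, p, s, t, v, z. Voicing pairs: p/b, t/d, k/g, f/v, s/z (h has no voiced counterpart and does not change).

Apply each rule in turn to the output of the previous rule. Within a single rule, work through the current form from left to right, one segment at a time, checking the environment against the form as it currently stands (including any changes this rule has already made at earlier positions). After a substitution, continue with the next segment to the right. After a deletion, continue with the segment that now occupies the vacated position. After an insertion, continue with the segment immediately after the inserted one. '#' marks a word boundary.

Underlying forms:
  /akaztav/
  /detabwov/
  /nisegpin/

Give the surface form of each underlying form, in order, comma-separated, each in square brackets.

/akaztav/:
  A Voicing Between Vowels: [akaztav] → [agaztav]
  B Final Devoicing: [agaztav] → [agaztaf]
  C Degemination: no change — [agaztaf]
  D Regressive Voicing Assimilation: [agaztaf] → [agastaf]
/detabwov/:
  A Voicing Between Vowels: [detabwov] → [dedabwov]
  B Final Devoicing: [dedabwov] → [dedabwof]
  C Degemination: no change — [dedabwof]
  D Regressive Voicing Assimilation: no change — [dedabwof]
/nisegpin/:
  A Voicing Between Vowels: no change — [nisegpin]
  B Final Devoicing: no change — [nisegpin]
  C Degemination: no change — [nisegpin]
  D Regressive Voicing Assimilation: [nisegpin] → [nisekpin]

[agastaf], [dedabwof], [nisekpin]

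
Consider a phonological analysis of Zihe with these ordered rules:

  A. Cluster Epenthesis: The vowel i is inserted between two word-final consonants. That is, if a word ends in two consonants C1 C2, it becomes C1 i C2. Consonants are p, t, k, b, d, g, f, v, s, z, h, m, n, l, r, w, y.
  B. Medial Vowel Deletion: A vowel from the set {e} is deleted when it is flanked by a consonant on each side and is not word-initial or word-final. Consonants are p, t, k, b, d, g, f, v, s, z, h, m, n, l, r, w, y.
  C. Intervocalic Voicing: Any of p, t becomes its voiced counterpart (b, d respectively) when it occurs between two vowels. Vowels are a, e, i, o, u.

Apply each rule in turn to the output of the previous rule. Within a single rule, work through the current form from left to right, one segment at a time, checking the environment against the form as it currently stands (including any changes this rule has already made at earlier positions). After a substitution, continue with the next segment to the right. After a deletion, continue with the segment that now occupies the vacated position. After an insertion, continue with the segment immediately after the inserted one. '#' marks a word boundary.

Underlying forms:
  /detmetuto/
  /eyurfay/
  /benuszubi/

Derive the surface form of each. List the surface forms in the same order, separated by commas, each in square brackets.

/detmetuto/:
  A Cluster Epenthesis: no change — [detmetuto]
  B Medial Vowel Deletion: [detmetuto] → [dtmtuto]
  C Intervocalic Voicing: [dtmtuto] → [dtmtudo]
/eyurfay/:
  A Cluster Epenthesis: no change — [eyurfay]
  B Medial Vowel Deletion: no change — [eyurfay]
  C Intervocalic Voicing: no change — [eyurfay]
/benuszubi/:
  A Cluster Epenthesis: no change — [benuszubi]
  B Medial Vowel Deletion: [benuszubi] → [bnuszubi]
  C Intervocalic Voicing: no change — [bnuszubi]

[dtmtudo], [eyurfay], [bnuszubi]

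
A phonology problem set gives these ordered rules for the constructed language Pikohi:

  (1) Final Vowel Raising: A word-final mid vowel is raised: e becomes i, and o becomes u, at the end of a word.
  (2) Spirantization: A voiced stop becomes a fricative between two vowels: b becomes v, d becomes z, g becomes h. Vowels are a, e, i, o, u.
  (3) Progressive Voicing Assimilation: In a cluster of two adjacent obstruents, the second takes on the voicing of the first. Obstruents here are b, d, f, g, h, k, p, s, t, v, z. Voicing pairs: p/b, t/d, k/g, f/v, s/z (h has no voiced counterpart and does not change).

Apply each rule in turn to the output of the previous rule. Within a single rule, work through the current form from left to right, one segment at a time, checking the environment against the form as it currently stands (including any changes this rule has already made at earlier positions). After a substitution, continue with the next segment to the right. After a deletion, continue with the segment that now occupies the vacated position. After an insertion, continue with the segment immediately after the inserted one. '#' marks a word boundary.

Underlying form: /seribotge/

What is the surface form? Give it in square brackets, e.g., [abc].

[serivotki]

(1) Final Vowel Raising: [seribotge] → [seribotgi]
(2) Spirantization: [seribotgi] → [serivotgi]
(3) Progressive Voicing Assimilation: [serivotgi] → [serivotki]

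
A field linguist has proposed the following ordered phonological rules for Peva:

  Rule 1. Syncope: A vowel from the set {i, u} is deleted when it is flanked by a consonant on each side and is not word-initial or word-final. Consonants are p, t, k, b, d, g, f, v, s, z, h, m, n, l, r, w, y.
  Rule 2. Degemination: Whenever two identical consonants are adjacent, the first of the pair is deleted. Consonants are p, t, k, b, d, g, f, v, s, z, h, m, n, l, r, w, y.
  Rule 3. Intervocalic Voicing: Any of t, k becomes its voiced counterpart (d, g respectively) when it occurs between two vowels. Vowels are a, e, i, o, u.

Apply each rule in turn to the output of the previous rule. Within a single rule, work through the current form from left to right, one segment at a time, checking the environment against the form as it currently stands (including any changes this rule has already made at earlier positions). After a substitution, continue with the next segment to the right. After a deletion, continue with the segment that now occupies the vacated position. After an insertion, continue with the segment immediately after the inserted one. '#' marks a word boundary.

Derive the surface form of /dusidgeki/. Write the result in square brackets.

Rule 1 Syncope: [dusidgeki] → [dsdgeki]
Rule 2 Degemination: no change — [dsdgeki]
Rule 3 Intervocalic Voicing: [dsdgeki] → [dsdgegi]

[dsdgegi]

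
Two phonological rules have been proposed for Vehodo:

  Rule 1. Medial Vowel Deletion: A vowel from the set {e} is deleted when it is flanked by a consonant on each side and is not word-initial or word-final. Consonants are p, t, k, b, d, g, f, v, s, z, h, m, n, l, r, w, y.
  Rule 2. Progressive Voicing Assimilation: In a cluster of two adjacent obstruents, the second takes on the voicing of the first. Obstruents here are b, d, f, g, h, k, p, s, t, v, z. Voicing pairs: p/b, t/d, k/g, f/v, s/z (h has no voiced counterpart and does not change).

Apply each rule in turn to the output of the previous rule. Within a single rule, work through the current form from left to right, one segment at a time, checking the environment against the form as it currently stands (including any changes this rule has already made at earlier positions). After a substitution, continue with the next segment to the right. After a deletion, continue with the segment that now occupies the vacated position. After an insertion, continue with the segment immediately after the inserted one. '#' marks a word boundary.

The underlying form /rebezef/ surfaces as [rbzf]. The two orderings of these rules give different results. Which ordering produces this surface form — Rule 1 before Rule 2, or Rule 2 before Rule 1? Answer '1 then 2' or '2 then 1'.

Order 1 then 2:
  1 Medial Vowel Deletion: [rebezef] → [rbzf]
  2 Progressive Voicing Assimilation: [rbzf] → [rbzv]
  result: [rbzv]
Order 2 then 1:
  2 Progressive Voicing Assimilation: no change — [rebezef]
  1 Medial Vowel Deletion: [rebezef] → [rbzf]
  result: [rbzf]

2 then 1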